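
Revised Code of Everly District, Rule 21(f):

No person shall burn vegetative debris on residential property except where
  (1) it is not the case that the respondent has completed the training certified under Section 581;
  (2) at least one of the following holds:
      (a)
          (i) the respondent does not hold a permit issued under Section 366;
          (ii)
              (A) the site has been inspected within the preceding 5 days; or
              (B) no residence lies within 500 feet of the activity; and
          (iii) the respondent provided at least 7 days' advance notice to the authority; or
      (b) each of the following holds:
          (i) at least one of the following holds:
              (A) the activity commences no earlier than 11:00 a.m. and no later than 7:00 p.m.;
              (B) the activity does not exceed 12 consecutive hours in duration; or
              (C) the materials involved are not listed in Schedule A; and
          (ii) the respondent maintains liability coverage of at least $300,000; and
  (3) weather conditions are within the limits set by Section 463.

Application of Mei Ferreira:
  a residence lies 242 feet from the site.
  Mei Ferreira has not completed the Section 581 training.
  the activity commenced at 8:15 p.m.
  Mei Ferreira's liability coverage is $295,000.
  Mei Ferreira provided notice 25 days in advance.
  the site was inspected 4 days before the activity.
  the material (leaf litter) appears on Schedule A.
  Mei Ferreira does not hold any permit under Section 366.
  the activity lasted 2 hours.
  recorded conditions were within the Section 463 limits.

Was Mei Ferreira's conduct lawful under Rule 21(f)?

Yes — lawful.

(1) not (training certified) — holds.
(i) not (holds permit) — holds.
(A) site inspected — satisfied.
(B) no residence in 500 ft — not met.
(ii) = T OR F = true.
(iii) ≥7 days' notice — holds.
So (a) is satisfied (T AND T AND T).
(A) start within hours — not met.
(B) ≤ 12 hrs duration — met.
(C) not (Schedule A material) — not met.
(i) = F OR T OR F = true.
(ii) coverage ≥ $300,000 — not met.
(b) = T AND F = false.
So (2) is satisfied (T OR F).
(3) weather ok — met.
So Overall is satisfied (T AND T AND T).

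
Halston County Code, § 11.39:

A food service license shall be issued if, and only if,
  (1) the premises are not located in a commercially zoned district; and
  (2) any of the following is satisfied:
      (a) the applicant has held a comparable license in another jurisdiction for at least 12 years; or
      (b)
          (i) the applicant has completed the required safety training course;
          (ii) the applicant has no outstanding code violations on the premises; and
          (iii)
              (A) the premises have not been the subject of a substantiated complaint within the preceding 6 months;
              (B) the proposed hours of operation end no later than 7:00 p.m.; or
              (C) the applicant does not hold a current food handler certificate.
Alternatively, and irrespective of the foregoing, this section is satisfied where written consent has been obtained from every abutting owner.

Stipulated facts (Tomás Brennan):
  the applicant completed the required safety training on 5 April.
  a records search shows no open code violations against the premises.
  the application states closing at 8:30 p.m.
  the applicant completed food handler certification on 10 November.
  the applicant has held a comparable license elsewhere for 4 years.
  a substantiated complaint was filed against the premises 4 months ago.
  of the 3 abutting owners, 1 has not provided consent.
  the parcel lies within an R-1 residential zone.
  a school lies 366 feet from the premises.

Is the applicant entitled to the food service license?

No — denied.

(1) not (commercially zoned) — holds.
(a) prior license ≥ 12 yr — fails.
(i) safety training — met.
(ii) no code violations — satisfied.
(A) no complaint in 6 mo. — not met.
(B) closes by 7 p.m. — not satisfied.
(C) not (food handler cert.) — not satisfied.
(iii): F OR F OR F → false.
(b) = T AND T AND F = false.
(2) = F OR F = false.
Overall: T AND F → false.
Exception (all abutters consent) — not satisfied.
Result: main false OR exception false → false.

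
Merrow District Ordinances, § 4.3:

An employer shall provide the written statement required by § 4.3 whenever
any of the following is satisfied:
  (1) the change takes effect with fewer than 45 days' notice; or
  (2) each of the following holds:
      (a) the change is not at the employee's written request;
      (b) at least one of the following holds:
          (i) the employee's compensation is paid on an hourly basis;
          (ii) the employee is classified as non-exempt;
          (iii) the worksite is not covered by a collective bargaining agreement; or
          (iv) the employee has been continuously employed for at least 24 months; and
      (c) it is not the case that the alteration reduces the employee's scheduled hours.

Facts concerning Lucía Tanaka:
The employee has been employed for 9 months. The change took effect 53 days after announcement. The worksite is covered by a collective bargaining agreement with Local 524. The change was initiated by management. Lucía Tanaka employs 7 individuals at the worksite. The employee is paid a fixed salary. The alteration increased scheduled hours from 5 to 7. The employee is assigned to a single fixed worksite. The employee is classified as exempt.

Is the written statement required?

(1) < 45 days' notice — fails.
(a) not employee-requested — holds.
(i) hourly-paid — fails.
(ii) non-exempt — not met.
(iii) no CBA — not satisfied.
(iv) tenure ≥ 24 mo. — not satisfied.
So (b) is not satisfied (F OR F OR F OR F).
(c) not (hours reduced) — holds.
(2): T AND F AND T → false.
Overall = F OR F = false.

No — not required.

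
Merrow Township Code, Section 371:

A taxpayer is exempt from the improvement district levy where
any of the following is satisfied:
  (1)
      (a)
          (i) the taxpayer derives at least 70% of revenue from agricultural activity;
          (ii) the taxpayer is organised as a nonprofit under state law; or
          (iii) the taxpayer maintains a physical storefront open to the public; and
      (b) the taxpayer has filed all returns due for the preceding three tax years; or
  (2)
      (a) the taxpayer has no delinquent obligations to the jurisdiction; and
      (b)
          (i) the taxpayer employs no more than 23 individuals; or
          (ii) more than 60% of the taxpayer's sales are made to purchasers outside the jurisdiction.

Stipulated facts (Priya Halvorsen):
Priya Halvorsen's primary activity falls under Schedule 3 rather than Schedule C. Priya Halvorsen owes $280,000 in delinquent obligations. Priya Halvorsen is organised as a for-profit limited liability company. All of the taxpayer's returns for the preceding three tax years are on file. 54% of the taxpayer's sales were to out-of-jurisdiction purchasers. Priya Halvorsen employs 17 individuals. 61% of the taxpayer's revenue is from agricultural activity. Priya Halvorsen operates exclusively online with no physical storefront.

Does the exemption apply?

No — not exempt.

(i) ≥70% agricultural — not met.
(ii) nonprofit — fails.
(iii) has storefront — not met.
So (a) is not satisfied (F OR F OR F).
(b) returns current — met.
(1) = F AND T = false.
(a) no delinquency — not satisfied.
(i) ≤ 23 employees — holds.
(ii) >60% out-of-jur. sales — fails.
(b): T OR F → true.
(2): F AND T → false.
Overall: F OR F → false.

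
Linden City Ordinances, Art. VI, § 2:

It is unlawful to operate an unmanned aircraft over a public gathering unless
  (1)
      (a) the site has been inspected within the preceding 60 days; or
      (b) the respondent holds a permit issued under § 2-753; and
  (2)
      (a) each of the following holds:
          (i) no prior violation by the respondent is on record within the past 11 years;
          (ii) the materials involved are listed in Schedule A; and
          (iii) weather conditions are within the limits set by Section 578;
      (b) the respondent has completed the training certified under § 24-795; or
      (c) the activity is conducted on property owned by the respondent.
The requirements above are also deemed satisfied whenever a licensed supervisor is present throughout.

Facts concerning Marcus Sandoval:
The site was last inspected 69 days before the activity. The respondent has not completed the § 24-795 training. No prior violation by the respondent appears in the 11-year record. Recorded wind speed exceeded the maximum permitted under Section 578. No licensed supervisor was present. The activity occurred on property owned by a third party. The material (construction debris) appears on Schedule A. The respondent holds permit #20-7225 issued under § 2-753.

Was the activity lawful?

No — unlawful.

(a) site inspected — fails.
(b) holds permit — satisfied.
(1): F OR T → true.
(i) no prior violation — holds.
(ii) Schedule A material — met.
(iii) weather ok — not met.
(a): T AND T AND F → false.
(b) training certified — not satisfied.
(c) own property — fails.
(2) = F OR F OR F = false.
So Overall is not satisfied (T AND F).
Exception (supervisor present) — not satisfied.
Result: main false OR exception false → false.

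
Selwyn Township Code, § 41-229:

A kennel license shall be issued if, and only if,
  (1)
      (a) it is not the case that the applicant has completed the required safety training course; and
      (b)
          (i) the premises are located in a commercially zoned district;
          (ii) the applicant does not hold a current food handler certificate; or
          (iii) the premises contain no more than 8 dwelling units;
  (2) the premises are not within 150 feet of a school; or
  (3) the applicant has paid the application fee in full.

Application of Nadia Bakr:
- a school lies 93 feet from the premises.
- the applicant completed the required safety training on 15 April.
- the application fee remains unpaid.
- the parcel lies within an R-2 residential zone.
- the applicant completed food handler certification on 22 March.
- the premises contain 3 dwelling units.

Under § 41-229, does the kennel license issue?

No — denied.

(a) not (safety training) — fails.
(i) commercially zoned — not satisfied.
(ii) not (food handler cert.) — not met.
(iii) ≤ 8 units — holds.
(b) = F OR F OR T = true.
(1) = F AND T = false.
(2) ≥150 ft from school — fails.
(3) fee paid — not met.
So Overall is not satisfied (F OR F OR F).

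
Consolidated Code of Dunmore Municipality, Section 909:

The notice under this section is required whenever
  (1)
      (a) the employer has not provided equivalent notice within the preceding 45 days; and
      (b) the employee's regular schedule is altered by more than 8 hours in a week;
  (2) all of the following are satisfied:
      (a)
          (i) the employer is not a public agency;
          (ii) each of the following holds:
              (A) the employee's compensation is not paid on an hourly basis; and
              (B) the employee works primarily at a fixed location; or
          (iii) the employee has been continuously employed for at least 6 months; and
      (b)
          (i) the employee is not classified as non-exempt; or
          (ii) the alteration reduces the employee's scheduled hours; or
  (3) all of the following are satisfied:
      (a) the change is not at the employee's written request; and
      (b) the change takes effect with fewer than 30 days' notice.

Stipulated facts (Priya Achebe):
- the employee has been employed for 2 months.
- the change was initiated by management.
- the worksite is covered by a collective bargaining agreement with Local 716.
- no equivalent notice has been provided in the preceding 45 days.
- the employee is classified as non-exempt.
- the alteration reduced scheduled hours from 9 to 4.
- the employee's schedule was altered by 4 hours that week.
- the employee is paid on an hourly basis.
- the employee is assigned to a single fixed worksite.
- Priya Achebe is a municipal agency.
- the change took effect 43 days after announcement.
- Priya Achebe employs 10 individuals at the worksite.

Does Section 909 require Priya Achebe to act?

(a) no recent notice — holds.
(b) schedule shift > 8h — fails.
So (1) is not satisfied (T AND F).
(i) not (public agency) — not met.
(A) not (hourly-paid) — not satisfied.
(B) fixed location — holds.
(ii): F AND T → false.
(iii) tenure ≥ 6 mo. — not met.
So (a) is not satisfied (F OR F OR F).
(i) not (non-exempt) — not met.
(ii) hours reduced — satisfied.
(b): F OR T → true.
(2): F AND T → false.
(a) not employee-requested — satisfied.
(b) < 30 days' notice — not satisfied.
(3): T AND F → false.
Overall: F OR F OR F → false.

No — not required.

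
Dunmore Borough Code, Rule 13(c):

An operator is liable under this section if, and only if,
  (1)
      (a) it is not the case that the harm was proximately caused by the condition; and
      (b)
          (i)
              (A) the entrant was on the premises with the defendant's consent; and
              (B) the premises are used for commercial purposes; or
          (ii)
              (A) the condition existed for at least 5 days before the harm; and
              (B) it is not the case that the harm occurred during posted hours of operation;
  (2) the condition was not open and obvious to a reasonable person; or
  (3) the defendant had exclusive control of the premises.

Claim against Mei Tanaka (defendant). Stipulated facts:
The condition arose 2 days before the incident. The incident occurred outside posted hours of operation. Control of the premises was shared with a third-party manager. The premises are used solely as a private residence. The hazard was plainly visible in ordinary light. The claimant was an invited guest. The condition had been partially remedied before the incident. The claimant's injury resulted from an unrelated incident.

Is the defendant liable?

No — not liable.

(a) not (proximate cause) — holds.
(A) consent to enter — holds.
(B) commercial use — fails.
(i): T AND F → false.
(A) condition ≥5 days old — not satisfied.
(B) not (during posted hours) — met.
So (ii) is not satisfied (F AND T).
(b): F OR F → false.
(1) = T AND F = false.
(2) not open/obvious — fails.
(3) exclusive control — not met.
Overall = F OR F OR F = false.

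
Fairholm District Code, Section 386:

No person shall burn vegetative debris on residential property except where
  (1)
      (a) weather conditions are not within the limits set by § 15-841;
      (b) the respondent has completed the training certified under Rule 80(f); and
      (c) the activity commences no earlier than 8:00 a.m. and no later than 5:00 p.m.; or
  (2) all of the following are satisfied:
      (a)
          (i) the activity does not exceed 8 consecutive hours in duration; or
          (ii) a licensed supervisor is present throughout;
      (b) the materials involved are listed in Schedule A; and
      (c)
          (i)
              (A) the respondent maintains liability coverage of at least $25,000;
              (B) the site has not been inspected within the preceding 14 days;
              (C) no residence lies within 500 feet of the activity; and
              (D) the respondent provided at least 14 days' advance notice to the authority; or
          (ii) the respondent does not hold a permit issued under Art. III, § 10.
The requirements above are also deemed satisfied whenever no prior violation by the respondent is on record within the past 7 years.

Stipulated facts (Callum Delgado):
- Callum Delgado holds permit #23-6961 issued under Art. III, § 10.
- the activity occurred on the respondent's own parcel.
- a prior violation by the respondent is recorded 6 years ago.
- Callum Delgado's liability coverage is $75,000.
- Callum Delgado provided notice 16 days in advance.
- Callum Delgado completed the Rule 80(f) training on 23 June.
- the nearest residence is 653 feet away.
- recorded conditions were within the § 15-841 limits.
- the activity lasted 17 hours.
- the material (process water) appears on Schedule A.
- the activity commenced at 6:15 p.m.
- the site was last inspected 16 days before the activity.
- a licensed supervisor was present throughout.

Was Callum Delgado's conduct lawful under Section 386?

Yes — lawful.

(a) not (weather ok) — not met.
(b) training certified — met.
(c) start within hours — fails.
So (1) is not satisfied (F AND T AND F).
(i) ≤ 8 hrs duration — not met.
(ii) supervisor present — met.
(a) = F OR T = true.
(b) Schedule A material — met.
(A) coverage ≥ $25,000 — satisfied.
(B) not (site inspected) — satisfied.
(C) no residence in 500 ft — holds.
(D) ≥14 days' notice — satisfied.
(i): T AND T AND T AND T → true.
(ii) not (holds permit) — not met.
So (c) is satisfied (T OR F).
(2): T AND T AND T → true.
Overall: F OR T → true.
Exception (no prior violation) — not satisfied.
Result: main true OR exception false → true.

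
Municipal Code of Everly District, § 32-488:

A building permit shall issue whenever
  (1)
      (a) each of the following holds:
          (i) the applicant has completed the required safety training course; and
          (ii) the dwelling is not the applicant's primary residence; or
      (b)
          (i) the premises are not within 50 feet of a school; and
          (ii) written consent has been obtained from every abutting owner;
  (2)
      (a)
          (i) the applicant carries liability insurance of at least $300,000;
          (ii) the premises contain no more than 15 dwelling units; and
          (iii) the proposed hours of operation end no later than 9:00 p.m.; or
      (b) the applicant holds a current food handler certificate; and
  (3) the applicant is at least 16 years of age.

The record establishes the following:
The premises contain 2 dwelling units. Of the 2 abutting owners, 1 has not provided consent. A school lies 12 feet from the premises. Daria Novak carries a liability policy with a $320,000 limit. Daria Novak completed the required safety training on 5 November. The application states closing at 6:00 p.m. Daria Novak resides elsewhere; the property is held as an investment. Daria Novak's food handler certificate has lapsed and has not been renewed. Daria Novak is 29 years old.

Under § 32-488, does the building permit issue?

(i) safety training — met.
(ii) not (primary residence) — holds.
(a): T AND T → true.
(i) ≥50 ft from school — fails.
(ii) all abutters consent — not satisfied.
So (b) is not satisfied (F AND F).
So (1) is satisfied (T OR F).
(i) insurance ≥ $300,000 — satisfied.
(ii) ≤ 15 units — holds.
(iii) closes by 9 p.m. — satisfied.
(a): T AND T AND T → true.
(b) food handler cert. — not met.
(2): T OR F → true.
(3) age ≥ 16 — holds.
Overall: T AND T AND T → true.

Yes — granted.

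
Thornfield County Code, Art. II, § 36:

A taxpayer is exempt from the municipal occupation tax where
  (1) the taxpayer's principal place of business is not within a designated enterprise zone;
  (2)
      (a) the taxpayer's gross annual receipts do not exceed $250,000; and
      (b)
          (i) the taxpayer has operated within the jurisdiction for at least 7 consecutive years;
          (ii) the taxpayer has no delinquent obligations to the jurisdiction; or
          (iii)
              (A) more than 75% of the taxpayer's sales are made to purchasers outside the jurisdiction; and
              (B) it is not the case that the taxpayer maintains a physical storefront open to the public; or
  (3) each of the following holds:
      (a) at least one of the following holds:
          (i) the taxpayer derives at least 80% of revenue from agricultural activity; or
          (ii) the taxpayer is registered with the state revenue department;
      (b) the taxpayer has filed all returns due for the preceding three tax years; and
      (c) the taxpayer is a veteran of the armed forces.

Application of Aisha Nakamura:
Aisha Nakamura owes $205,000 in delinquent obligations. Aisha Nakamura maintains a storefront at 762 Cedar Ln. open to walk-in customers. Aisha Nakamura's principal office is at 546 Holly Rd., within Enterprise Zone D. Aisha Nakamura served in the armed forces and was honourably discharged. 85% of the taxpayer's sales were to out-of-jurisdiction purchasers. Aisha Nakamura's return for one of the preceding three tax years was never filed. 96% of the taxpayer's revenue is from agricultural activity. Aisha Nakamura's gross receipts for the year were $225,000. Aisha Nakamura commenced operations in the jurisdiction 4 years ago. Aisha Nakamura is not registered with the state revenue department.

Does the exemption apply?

(1) not (in enterprise zone) — not met.
(a) receipts ≤ $250,000 — satisfied.
(i) ≥ 7 yrs in jurisdiction — fails.
(ii) no delinquency — not met.
(A) >75% out-of-jur. sales — met.
(B) not (has storefront) — not satisfied.
So (iii) is not satisfied (T AND F).
(b): F OR F OR F → false.
So (2) is not satisfied (T AND F).
(i) ≥80% agricultural — holds.
(ii) state-registered — not satisfied.
(a): T OR F → true.
(b) returns current — not satisfied.
(c) veteran — met.
So (3) is not satisfied (T AND F AND T).
Overall = F OR F OR F = false.

No — not exempt.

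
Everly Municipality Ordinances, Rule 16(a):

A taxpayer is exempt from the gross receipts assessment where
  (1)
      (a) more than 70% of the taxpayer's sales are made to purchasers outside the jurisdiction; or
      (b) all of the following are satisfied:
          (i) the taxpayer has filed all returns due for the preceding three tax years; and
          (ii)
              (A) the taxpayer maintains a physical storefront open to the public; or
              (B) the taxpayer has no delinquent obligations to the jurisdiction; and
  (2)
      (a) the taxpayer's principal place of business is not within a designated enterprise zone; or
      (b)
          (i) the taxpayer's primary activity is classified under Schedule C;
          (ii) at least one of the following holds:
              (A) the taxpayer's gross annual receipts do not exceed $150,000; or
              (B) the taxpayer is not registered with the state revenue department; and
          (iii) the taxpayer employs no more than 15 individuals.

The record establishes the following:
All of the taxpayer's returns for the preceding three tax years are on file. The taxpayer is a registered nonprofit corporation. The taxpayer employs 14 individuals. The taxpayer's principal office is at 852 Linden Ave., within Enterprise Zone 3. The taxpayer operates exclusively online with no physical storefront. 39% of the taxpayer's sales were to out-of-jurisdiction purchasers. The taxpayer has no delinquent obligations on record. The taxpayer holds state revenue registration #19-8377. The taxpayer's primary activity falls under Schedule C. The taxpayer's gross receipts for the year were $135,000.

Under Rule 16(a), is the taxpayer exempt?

Yes — exempt.

(a) >70% out-of-jur. sales — not met.
(i) returns current — holds.
(A) has storefront — fails.
(B) no delinquency — met.
So (ii) is satisfied (F OR T).
(b) = T AND T = true.
So (1) is satisfied (F OR T).
(a) not (in enterprise zone) — fails.
(i) Schedule C activity — holds.
(A) receipts ≤ $150,000 — satisfied.
(B) not (state-registered) — not satisfied.
(ii) = T OR F = true.
(iii) ≤ 15 employees — holds.
(b) = T AND T AND T = true.
So (2) is satisfied (F OR T).
So Overall is satisfied (T AND T).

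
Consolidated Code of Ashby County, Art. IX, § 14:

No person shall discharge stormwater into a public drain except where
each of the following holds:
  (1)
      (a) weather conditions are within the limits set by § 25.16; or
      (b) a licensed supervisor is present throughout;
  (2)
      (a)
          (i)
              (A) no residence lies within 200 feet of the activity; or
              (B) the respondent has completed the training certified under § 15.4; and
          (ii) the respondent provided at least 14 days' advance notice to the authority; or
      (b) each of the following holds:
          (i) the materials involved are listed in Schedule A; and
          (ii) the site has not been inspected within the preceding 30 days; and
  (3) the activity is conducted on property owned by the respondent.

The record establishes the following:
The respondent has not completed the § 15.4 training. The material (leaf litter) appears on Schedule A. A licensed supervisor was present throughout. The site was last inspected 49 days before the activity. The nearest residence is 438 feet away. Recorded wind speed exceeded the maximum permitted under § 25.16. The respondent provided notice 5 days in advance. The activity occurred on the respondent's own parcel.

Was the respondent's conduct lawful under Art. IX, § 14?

Yes — lawful.

(a) weather ok — not satisfied.
(b) supervisor present — satisfied.
(1) = F OR T = true.
(A) no residence in 200 ft — met.
(B) training certified — not met.
So (i) is satisfied (T OR F).
(ii) ≥14 days' notice — fails.
So (a) is not satisfied (T AND F).
(i) Schedule A material — satisfied.
(ii) not (site inspected) — met.
(b): T AND T → true.
(2) = F OR T = true.
(3) own property — met.
So Overall is satisfied (T AND T AND T).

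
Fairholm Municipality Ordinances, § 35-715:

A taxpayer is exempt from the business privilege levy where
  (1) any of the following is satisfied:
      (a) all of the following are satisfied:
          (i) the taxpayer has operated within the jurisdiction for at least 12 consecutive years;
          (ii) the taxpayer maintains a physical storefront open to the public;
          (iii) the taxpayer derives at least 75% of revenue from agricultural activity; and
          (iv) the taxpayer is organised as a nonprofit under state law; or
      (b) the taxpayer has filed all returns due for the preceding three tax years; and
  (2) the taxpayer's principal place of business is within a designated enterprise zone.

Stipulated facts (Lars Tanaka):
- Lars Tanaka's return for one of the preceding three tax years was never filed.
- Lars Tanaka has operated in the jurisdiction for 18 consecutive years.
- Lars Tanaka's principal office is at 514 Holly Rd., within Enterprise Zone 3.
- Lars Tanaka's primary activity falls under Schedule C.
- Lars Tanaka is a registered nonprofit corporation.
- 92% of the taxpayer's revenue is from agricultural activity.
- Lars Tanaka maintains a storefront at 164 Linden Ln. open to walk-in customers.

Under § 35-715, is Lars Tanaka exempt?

(i) ≥ 12 yrs in jurisdiction — satisfied.
(ii) has storefront — holds.
(iii) ≥75% agricultural — met.
(iv) nonprofit — met.
(a) = T AND T AND T AND T = true.
(b) returns current — fails.
(1): T OR F → true.
(2) in enterprise zone — holds.
Overall = T AND T = true.

Yes — exempt.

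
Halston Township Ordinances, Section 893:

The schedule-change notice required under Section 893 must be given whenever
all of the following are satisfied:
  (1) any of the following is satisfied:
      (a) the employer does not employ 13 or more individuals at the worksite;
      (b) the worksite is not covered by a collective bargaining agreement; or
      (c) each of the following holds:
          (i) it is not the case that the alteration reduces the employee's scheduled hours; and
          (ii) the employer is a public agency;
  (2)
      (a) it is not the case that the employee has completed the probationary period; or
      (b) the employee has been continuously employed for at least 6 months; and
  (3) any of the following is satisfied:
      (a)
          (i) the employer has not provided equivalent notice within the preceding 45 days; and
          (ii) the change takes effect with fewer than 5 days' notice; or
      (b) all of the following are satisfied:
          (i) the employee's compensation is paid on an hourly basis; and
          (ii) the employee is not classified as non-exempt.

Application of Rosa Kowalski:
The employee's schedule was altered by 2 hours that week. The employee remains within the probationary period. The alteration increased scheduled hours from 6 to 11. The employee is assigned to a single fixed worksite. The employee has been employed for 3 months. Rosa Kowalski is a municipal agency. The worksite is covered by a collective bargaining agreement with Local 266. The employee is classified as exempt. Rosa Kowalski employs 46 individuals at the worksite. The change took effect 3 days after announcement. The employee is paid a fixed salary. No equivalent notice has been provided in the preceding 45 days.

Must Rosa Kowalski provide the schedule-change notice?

(a) not (≥ 13 at site) — fails.
(b) no CBA — fails.
(i) not (hours reduced) — met.
(ii) public agency — holds.
(c): T AND T → true.
So (1) is satisfied (F OR F OR T).
(a) not (past probation) — met.
(b) tenure ≥ 6 mo. — not satisfied.
(2): T OR F → true.
(i) no recent notice — holds.
(ii) < 5 days' notice — holds.
(a): T AND T → true.
(i) hourly-paid — fails.
(ii) not (non-exempt) — met.
So (b) is not satisfied (F AND T).
(3): T OR F → true.
Overall = T AND T AND T = true.

Yes — required.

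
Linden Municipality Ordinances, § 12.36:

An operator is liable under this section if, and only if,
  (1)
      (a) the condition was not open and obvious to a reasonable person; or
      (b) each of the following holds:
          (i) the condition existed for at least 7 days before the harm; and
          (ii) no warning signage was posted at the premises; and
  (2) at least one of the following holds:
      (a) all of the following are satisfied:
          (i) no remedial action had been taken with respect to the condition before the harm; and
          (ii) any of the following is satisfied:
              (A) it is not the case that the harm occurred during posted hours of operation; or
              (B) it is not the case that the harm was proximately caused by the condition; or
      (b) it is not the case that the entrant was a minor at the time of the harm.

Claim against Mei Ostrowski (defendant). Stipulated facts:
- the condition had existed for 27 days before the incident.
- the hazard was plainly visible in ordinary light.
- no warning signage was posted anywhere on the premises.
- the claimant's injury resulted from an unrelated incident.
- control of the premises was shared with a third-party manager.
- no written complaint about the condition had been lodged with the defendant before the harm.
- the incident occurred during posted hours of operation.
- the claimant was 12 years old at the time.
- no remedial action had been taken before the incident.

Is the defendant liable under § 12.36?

(a) not open/obvious — not met.
(i) condition ≥7 days old — holds.
(ii) no signage posted — satisfied.
So (b) is satisfied (T AND T).
(1) = F OR T = true.
(i) no remedial action — satisfied.
(A) not (during posted hours) — fails.
(B) not (proximate cause) — satisfied.
(ii) = F OR T = true.
(a): T AND T → true.
(b) not (entrant a minor) — not satisfied.
So (2) is satisfied (T OR F).
Overall = T AND T = true.

Yes — liable.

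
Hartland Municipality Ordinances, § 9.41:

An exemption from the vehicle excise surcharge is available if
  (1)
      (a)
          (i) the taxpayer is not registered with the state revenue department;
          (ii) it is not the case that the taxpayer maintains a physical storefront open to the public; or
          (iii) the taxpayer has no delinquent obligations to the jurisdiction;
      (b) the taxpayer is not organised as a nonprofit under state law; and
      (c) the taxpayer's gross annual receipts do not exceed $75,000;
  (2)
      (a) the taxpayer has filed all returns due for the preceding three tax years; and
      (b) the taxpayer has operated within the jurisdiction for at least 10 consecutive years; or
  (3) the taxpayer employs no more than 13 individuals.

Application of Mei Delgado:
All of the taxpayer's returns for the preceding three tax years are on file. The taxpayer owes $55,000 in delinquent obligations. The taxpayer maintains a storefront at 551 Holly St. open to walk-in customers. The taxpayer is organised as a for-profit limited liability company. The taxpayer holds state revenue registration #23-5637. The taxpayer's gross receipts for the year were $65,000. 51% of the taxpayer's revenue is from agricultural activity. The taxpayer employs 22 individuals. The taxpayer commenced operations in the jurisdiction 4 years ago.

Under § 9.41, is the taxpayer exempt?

(i) not (state-registered) — fails.
(ii) not (has storefront) — not met.
(iii) no delinquency — fails.
(a): F OR F OR F → false.
(b) not (nonprofit) — holds.
(c) receipts ≤ $75,000 — met.
So (1) is not satisfied (F AND T AND T).
(a) returns current — met.
(b) ≥ 10 yrs in jurisdiction — not met.
(2): T AND F → false.
(3) ≤ 13 employees — fails.
So Overall is not satisfied (F OR F OR F).

No — not exempt.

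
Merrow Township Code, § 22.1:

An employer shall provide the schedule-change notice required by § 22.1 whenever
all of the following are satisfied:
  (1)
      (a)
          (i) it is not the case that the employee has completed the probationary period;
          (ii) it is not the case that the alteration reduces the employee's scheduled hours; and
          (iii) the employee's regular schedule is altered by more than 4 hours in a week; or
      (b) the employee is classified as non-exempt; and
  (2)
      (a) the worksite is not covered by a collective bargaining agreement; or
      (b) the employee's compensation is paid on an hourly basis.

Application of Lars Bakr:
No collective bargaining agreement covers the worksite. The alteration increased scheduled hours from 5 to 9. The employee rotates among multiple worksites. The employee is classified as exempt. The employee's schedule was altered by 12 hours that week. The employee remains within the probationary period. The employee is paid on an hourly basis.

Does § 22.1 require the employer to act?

(i) not (past probation) — satisfied.
(ii) not (hours reduced) — satisfied.
(iii) schedule shift > 4h — met.
So (a) is satisfied (T AND T AND T).
(b) non-exempt — not met.
(1) = T OR F = true.
(a) no CBA — satisfied.
(b) hourly-paid — holds.
(2) = T OR T = true.
Overall: T AND T → true.

Yes — required.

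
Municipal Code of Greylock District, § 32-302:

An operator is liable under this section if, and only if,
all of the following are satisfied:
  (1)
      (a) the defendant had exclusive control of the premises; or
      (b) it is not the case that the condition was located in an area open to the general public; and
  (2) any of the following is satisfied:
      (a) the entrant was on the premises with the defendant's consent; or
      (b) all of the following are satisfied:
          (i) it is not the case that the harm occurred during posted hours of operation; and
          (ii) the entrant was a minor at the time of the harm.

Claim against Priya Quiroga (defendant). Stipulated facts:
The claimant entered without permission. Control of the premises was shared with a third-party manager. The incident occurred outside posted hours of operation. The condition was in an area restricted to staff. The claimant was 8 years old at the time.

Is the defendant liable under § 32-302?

(a) exclusive control — not satisfied.
(b) not (public area) — satisfied.
So (1) is satisfied (F OR T).
(a) consent to enter — not satisfied.
(i) not (during posted hours) — satisfied.
(ii) entrant a minor — met.
(b) = T AND T = true.
(2): F OR T → true.
Overall = T AND T = true.

Yes — liable.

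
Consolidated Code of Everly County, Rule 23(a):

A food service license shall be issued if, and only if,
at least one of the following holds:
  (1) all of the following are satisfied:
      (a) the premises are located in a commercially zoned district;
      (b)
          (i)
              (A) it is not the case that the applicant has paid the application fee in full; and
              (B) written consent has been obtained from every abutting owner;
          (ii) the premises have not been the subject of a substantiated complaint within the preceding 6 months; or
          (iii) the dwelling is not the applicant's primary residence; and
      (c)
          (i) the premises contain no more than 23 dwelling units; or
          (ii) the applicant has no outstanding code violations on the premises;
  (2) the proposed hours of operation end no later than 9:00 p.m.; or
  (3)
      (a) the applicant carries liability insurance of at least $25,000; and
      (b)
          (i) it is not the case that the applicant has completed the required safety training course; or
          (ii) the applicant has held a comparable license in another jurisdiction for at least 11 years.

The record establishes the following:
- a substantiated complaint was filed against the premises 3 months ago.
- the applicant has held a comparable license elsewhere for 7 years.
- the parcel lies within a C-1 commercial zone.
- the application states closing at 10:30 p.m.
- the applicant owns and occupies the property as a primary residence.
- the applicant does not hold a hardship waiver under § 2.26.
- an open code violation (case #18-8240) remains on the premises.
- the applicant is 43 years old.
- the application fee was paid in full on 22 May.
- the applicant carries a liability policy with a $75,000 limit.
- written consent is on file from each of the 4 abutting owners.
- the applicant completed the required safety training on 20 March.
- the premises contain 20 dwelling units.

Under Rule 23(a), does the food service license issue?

(a) commercially zoned — holds.
(A) not (fee paid) — not satisfied.
(B) all abutters consent — met.
So (i) is not satisfied (F AND T).
(ii) no complaint in 6 mo. — fails.
(iii) not (primary residence) — fails.
(b) = F OR F OR F = false.
(i) ≤ 23 units — satisfied.
(ii) no code violations — not met.
(c) = T OR F = true.
So (1) is not satisfied (T AND F AND T).
(2) closes by 9 p.m. — fails.
(a) insurance ≥ $25,000 — met.
(i) not (safety training) — not met.
(ii) prior license ≥ 11 yr — fails.
(b) = F OR F = false.
(3): T AND F → false.
Overall = F OR F OR F = false.

No — denied.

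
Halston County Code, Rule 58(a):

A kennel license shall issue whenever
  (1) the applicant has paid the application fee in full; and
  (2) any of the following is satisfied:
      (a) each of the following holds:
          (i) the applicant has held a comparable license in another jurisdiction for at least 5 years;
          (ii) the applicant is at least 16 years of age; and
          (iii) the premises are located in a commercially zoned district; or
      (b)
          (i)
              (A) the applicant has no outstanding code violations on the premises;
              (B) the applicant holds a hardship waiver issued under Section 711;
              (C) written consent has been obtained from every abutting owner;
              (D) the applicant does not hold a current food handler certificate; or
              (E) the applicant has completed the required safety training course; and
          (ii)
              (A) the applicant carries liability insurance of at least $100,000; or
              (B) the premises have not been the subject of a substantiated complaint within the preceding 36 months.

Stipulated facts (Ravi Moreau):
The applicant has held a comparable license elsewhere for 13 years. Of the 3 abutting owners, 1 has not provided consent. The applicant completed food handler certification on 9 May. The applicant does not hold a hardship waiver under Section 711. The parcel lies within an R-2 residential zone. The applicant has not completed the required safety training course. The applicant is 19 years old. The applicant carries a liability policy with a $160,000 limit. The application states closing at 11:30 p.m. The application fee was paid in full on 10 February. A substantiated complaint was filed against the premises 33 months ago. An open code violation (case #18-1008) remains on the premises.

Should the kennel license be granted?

(1) fee paid — holds.
(i) prior license ≥ 5 yr — met.
(ii) age ≥ 16 — met.
(iii) commercially zoned — fails.
(a): T AND T AND F → false.
(A) no code violations — not met.
(B) hardship waiver — not met.
(C) all abutters consent — fails.
(D) not (food handler cert.) — not satisfied.
(E) safety training — not met.
So (i) is not satisfied (F OR F OR F OR F OR F).
(A) insurance ≥ $100,000 — satisfied.
(B) no complaint in 36 mo. — not met.
(ii): T OR F → true.
(b) = F AND T = false.
So (2) is not satisfied (F OR F).
Overall: T AND F → false.

No — denied.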